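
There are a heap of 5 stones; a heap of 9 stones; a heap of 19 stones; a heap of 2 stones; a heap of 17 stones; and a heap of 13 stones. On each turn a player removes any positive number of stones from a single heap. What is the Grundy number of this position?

1

Nim-sum: 5 ⊕ 9 ⊕ 19 ⊕ 2 ⊕ 17 ⊕ 13 = 1.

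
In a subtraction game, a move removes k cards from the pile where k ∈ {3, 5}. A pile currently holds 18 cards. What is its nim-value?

Compute g(0), g(1), … for moves {3, 5}:
k:     0  1  2  3  4  5  6  7  8  9 10 11 12 13 14 15 16 17 18
g(k):  0  0  0  1  1  1  2  2  0  0  0  1  1  1  2  2  0  0  0
So g(18) = 0.

0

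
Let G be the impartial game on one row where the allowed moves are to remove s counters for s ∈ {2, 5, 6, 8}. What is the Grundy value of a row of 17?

Build the Grundy sequence with g(k) = mex{g(k−s) : s ∈ {2, 5, 6, 8}, s ≤ k}:
k:     0  1  2  3  4  5  6  7  8  9 10 11 12 13 14 15 16 17
g(k):  0  0  1  1  0  2  1  3  2  2  3  0  2  1  0  0  1  1
So g(17) = 1.

1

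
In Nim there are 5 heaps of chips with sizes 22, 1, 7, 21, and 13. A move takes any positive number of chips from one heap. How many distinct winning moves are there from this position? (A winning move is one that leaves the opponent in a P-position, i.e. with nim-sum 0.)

1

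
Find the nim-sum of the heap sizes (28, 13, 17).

0

Compute the nim-sum pairwise:
28 ⊕ 13 = 17
17 ⊕ 17 = 0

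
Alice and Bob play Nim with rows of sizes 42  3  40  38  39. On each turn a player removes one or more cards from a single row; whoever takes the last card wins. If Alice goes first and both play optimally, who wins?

In binary:
  101010  (42)
  000011  (3)
  101000  (40)
  100110  (38)
  100111  (39)
  ------
  000000  (0)
The nim-sum is 0, so this is a P-position: the player to move is in a losing position under optimal play; Alice is about to move from it and so loses — Bob wins.

Bob wins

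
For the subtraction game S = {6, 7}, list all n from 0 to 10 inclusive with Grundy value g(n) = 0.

0, 1, 2, 3, 4, 5

Compute g(0), g(1), … for moves {6, 7}:
k:     0  1  2  3  4  5  6  7  8  9 10
g(k):  0  0  0  0  0  0  1  1  1  1  1
The P-positions (g = 0) in 0..10 are 0, 1, 2, 3, 4, 5.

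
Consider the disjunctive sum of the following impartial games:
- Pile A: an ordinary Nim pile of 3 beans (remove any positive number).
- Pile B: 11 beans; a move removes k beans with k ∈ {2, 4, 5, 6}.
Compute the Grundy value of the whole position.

Pile A is a plain Nim pile of size 3, so its Grundy value is 3.
Grundy values for pile B (subtraction set {2, 4, 5, 6}):
k:     0  1  2  3  4  5  6  7  8  9 10 11
g(k):  0  0  1  1  2  2  3  3  0  0  1  1
So g(11) = 1.
By the Sprague-Grundy theorem, the Grundy value of a sum of independent games is the XOR of the component values.
Combined value = 3 XOR 1 = 2.

2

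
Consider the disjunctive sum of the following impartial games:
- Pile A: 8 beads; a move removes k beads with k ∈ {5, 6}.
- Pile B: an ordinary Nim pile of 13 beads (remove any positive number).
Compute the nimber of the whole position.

12

Build the Grundy sequence for pile A with g(k) = mex{g(k−s) : s ∈ {5, 6}, s ≤ k}:
k:     0  1  2  3  4  5  6  7  8
g(k):  0  0  0  0  0  1  1  1  1
So g(8) = 1.
Pile B is a plain Nim pile of size 13, so its Grundy value is 13.
The value of a disjunctive sum is the nim-sum of the parts.
Combined value = 1 ⊕ 13 = 12.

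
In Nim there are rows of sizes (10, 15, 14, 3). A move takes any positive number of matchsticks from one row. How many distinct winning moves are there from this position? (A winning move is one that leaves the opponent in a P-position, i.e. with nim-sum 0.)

3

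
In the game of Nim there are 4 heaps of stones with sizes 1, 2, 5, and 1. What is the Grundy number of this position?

7

Compute the nim-sum pairwise:
1 ^ 2 = 3
3 ^ 5 = 6
6 ^ 1 = 7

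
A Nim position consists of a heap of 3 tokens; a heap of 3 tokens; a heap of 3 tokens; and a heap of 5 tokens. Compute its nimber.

Nim-sum: 3 ^ 3 ^ 3 ^ 5 = 6.

6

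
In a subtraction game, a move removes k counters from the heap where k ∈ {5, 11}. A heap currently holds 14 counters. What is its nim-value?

2

Compute g(0), g(1), … for moves {5, 11}:
k:     0  1  2  3  4  5  6  7  8  9 10 11 12 13 14
g(k):  0  0  0  0  0  1  1  1  1  1  0  2  2  2  2
So g(14) = 2.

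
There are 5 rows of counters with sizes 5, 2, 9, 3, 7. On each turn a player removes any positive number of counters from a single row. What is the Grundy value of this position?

Compute the nim-sum pairwise:
5 XOR 2 = 7
7 XOR 9 = 14
14 XOR 3 = 13
13 XOR 7 = 10

10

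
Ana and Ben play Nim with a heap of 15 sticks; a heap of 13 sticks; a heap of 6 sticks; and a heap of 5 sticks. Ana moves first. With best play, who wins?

Nim-sum: 15 ⊕ 13 ⊕ 6 ⊕ 5 = 1.
The nim-sum is 1 ≠ 0, so this is an N-position: the player to move can win; Ana has a winning move.

Ana wins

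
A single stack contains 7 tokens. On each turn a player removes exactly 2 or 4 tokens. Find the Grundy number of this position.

Build the Grundy sequence with g(k) = mex{g(k−s) : s ∈ {2, 4}, s ≤ k}:
k:     0  1  2  3  4  5  6  7
g(k):  0  0  1  1  2  2  0  0
So g(7) = 0.

0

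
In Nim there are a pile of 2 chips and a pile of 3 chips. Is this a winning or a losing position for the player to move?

Winning position

Nim-sum: 2 ⊕ 3 = 1.
The nim-sum is 1 ≠ 0, so this is an N-position: the player to move can win.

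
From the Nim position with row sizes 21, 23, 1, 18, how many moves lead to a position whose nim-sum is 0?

3

Compute the nim-sum pairwise:
21 ⊕ 23 = 2
2 ⊕ 1 = 3
3 ⊕ 18 = 17
The overall nim-sum is X = 17. A row of size p has a winning move iff p XOR X < p (reduce it to p XOR X).
  21: 21 XOR 17 = 4 < 21 — winning move (to 4).
  23: 23 XOR 17 = 6 < 23 — winning move (to 6).
  1: 1 XOR 17 = 16 ≥ 1 — no move.
  18: 18 XOR 17 = 3 < 18 — winning move (to 3).
That gives 3 winning moves.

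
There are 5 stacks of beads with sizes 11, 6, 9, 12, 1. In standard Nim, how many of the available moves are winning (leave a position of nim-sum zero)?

Nim-sum: 11 ⊕ 6 ⊕ 9 ⊕ 12 ⊕ 1 = 9.
The overall nim-sum is X = 9. A stack of size p has a winning move iff p XOR X < p (reduce it to p XOR X).
  11: 11 XOR 9 = 2 < 11 — winning move (to 2).
  6: 6 XOR 9 = 15 ≥ 6 — no move.
  9: 9 XOR 9 = 0 < 9 — winning move (to 0).
  12: 12 XOR 9 = 5 < 12 — winning move (to 5).
  1: 1 XOR 9 = 8 ≥ 1 — no move.
That gives 3 winning moves.

3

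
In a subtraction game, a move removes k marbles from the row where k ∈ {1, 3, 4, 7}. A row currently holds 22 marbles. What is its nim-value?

2

Compute g(0), g(1), … for moves {1, 3, 4, 7}:
k:     0  1  2  3  4  5  6  7  8  9 10 11 12 13 14 15 16 17 18 19 20 21 22
g(k):  0  1  0  1  2  3  2  3  0  1  0  1  2  3  2  3  0  1  0  1  2  3  2
So g(22) = 2.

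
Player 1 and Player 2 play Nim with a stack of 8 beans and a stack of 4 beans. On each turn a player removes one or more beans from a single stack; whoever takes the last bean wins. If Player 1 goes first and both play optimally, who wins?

Nim-sum: 8 XOR 4 = 12.
The nim-sum is 12 ≠ 0, so this is an N-position: the player to move can win; Player 1 has a winning move.

Player 1 wins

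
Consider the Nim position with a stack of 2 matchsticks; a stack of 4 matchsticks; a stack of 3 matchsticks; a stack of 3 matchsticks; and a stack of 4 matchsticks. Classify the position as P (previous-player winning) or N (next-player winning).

N-position

Compute the nim-sum pairwise:
2 ^ 4 = 6
6 ^ 3 = 5
5 ^ 3 = 6
6 ^ 4 = 2
The nim-sum is 2 ≠ 0, so this is an N-position: the player to move can win.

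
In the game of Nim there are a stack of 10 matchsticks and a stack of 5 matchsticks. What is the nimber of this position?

15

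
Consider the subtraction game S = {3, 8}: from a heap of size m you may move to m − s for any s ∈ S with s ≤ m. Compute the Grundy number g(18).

0

Compute g(0), g(1), … for moves {3, 8}:
k:     0  1  2  3  4  5  6  7  8  9 10 11 12 13 14 15 16 17 18
g(k):  0  0  0  1  1  1  0  0  2  1  1  0  0  0  1  1  1  0  0
So g(18) = 0.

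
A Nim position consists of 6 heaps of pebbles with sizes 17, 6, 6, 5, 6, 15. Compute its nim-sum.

29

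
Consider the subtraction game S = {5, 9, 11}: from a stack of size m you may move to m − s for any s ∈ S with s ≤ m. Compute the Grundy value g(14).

2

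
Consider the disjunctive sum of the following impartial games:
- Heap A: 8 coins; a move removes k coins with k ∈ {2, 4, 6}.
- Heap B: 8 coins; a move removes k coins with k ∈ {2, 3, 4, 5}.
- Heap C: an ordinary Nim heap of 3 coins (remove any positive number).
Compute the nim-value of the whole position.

For heap A, compute g(0), g(1), … with moves {2, 4, 6}:
g(0) = mex{} = 0
g(1) = mex{} = 0
g(2) = mex{0} = 1
g(3) = mex{0} = 1
g(4) = mex{0,1} = 2
g(5) = mex{0,1} = 2
g(6) = mex{0,1,2} = 3
g(7) = mex{0,1,2} = 3
g(8) = mex{1,2,3} = 0
So g(8) = 0.
For heap B, compute g(0), g(1), … with moves {2, 3, 4, 5}:
k:     0  1  2  3  4  5  6  7  8
g(k):  0  0  1  1  2  2  3  0  0
So g(8) = 0.
Heap C is a plain Nim heap of size 3, so its Grundy value is 3.
The value of a disjunctive sum is the nim-sum of the parts.
Combined value = 0 XOR 0 XOR 3 = 3.

3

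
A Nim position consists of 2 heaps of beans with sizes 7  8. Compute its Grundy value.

Nim-sum: 7 ⊕ 8 = 15.

15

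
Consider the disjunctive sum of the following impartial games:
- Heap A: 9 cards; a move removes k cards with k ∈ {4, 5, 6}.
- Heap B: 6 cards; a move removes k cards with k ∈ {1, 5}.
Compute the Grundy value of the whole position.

For heap A, compute g(0), g(1), … with moves {4, 5, 6}:
g(0) = mex{} = 0
g(1) = mex{} = 0
g(2) = mex{} = 0
g(3) = mex{} = 0
g(4) = mex{0} = 1
g(5) = mex{0} = 1
g(6) = mex{0} = 1
g(7) = mex{0} = 1
g(8) = mex{0,1} = 2
g(9) = mex{0,1} = 2
So g(9) = 2.
For heap B, compute g(0), g(1), … with moves {1, 5}:
g(0) = mex{} = 0
g(1) = mex{0} = 1
g(2) = mex{1} = 0
g(3) = mex{0} = 1
g(4) = mex{1} = 0
g(5) = mex{0} = 1
g(6) = mex{1} = 0
So g(6) = 0.
By the Sprague-Grundy theorem, the Grundy value of a sum of independent games is the XOR of the component values.
Combined value = 2 ⊕ 0 = 2.

2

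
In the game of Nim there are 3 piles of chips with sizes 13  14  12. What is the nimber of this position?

15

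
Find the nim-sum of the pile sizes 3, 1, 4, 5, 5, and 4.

Nim-sum: 3 ^ 1 ^ 4 ^ 5 ^ 5 ^ 4 = 2.

2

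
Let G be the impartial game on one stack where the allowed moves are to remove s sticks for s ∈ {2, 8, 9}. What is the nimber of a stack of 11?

0

Build the Grundy sequence with g(k) = mex{g(k−s) : s ∈ {2, 8, 9}, s ≤ k}:
k:     0  1  2  3  4  5  6  7  8  9 10 11
g(k):  0  0  1  1  0  0  1  1  2  2  3  0
So g(11) = 0.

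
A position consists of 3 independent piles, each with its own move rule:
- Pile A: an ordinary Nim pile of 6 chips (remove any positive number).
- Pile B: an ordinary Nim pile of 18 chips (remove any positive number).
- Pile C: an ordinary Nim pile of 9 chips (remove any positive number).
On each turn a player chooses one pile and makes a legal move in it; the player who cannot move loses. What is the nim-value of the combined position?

Pile A is a plain Nim pile of size 6, so its Grundy value is 6.
Pile B is a plain Nim pile of size 18, so its Grundy value is 18.
Pile C is a plain Nim pile of size 9, so its Grundy value is 9.
The value of a disjunctive sum is the nim-sum of the parts.
Combined value = 6 ⊕ 18 ⊕ 9 = 29.

29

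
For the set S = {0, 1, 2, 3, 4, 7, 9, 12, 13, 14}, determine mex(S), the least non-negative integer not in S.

The values 0, 1, 2, 3, 4 are all present; 5 is the first non-negative integer missing from the set.

5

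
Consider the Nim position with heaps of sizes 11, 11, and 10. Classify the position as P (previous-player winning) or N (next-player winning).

N-position

Compute the nim-sum pairwise:
11 XOR 11 = 0
0 XOR 10 = 10
The nim-sum is 10 ≠ 0, so this is an N-position: the player to move can win.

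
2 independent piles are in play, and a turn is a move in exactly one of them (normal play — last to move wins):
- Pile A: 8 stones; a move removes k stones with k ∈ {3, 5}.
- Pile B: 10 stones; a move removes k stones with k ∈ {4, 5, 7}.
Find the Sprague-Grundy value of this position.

2

Build the Grundy sequence for pile A with g(k) = mex{g(k−s) : s ∈ {3, 5}, s ≤ k}:
g(0) = mex{} = 0
g(1) = mex{} = 0
g(2) = mex{} = 0
g(3) = mex{0} = 1
g(4) = mex{0} = 1
g(5) = mex{0} = 1
g(6) = mex{0,1} = 2
g(7) = mex{0,1} = 2
g(8) = mex{1} = 0
So g(8) = 0.
Grundy values for pile B (subtraction set {4, 5, 7}):
g(0) = mex{} = 0
g(1) = mex{} = 0
g(2) = mex{} = 0
g(3) = mex{} = 0
g(4) = mex{0} = 1
g(5) = mex{0} = 1
g(6) = mex{0} = 1
g(7) = mex{0} = 1
g(8) = mex{0,1} = 2
g(9) = mex{0,1} = 2
g(10) = mex{0,1} = 2
So g(10) = 2.
The value of a disjunctive sum is the nim-sum of the parts.
Combined value = 0 ⊕ 2 = 2.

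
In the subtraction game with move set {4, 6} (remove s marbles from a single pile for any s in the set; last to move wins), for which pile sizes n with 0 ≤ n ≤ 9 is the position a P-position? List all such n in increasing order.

0, 1, 2, 3

Build the Grundy sequence with g(k) = mex{g(k−s) : s ∈ {4, 6}, s ≤ k}:
k:     0  1  2  3  4  5  6  7  8  9
g(k):  0  0  0  0  1  1  1  1  2  2
The P-positions (g = 0) in 0..9 are 0, 1, 2, 3.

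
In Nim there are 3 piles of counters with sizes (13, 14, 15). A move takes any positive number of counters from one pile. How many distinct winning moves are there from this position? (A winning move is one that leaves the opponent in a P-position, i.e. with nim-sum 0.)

Compute the nim-sum pairwise:
13 XOR 14 = 3
3 XOR 15 = 12
The overall nim-sum is X = 12. A pile of size p has a winning move iff p XOR X < p (reduce it to p XOR X).
  13: 13 XOR 12 = 1 < 13 — winning move (to 1).
  14: 14 XOR 12 = 2 < 14 — winning move (to 2).
  15: 15 XOR 12 = 3 < 15 — winning move (to 3).
That gives 3 winning moves.

3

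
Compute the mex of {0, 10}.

0 is in the set but 1 is not, so the mex is 1.

1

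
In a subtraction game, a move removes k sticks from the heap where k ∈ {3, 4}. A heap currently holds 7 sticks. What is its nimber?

Grundy values for subtraction set {3, 4}:
g(0) = mex{} = 0
g(1) = mex{} = 0
g(2) = mex{} = 0
g(3) = mex{0} = 1
g(4) = mex{0} = 1
g(5) = mex{0} = 1
g(6) = mex{0,1} = 2
g(7) = mex{1} = 0
So g(7) = 0.

0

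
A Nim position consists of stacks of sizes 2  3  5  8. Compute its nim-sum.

12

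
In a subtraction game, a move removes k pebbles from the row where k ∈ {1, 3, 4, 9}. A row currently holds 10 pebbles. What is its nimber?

Compute g(0), g(1), … for moves {1, 3, 4, 9}:
g(0) = mex{} = 0
g(1) = mex{0} = 1
g(2) = mex{1} = 0
g(3) = mex{0} = 1
g(4) = mex{0,1} = 2
g(5) = mex{0,1,2} = 3
g(6) = mex{0,1,3} = 2
g(7) = mex{1,2} = 0
g(8) = mex{0,2,3} = 1
g(9) = mex{0,1,2,3} = 4
g(10) = mex{0,1,2,4} = 3
So g(10) = 3.

3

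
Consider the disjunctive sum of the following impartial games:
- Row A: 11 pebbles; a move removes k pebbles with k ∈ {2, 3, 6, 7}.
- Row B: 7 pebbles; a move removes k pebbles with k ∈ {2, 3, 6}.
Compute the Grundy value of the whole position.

0

Grundy values for row A (subtraction set {2, 3, 6, 7}):
g(0) = mex{} = 0
g(1) = mex{} = 0
g(2) = mex{0} = 1
g(3) = mex{0} = 1
g(4) = mex{0,1} = 2
g(5) = mex{1} = 0
g(6) = mex{0,1,2} = 3
g(7) = mex{0,2} = 1
g(8) = mex{0,1,3} = 2
g(9) = mex{1,3} = 0
g(10) = mex{1,2} = 0
g(11) = mex{0,2} = 1
So g(11) = 1.
Grundy values for row B (subtraction set {2, 3, 6}):
g(0) = mex{} = 0
g(1) = mex{} = 0
g(2) = mex{0} = 1
g(3) = mex{0} = 1
g(4) = mex{0,1} = 2
g(5) = mex{1} = 0
g(6) = mex{0,1,2} = 3
g(7) = mex{0,2} = 1
So g(7) = 1.
The value of a disjunctive sum is the nim-sum of the parts.
Combined value = 1 XOR 1 = 0.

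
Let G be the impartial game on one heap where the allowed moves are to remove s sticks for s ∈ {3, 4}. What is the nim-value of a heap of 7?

Build the Grundy sequence with g(k) = mex{g(k−s) : s ∈ {3, 4}, s ≤ k}:
g(0) = mex{} = 0
g(1) = mex{} = 0
g(2) = mex{} = 0
g(3) = mex{0} = 1
g(4) = mex{0} = 1
g(5) = mex{0} = 1
g(6) = mex{0,1} = 2
g(7) = mex{1} = 0
So g(7) = 0.

0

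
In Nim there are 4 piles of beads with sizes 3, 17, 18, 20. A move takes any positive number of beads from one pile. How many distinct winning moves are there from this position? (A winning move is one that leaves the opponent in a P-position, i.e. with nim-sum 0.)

3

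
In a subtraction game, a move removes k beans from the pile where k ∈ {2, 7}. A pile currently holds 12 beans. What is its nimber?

Grundy values for subtraction set {2, 7}:
g(0) = mex{} = 0
g(1) = mex{} = 0
g(2) = mex{0} = 1
g(3) = mex{0} = 1
g(4) = mex{1} = 0
g(5) = mex{1} = 0
g(6) = mex{0} = 1
g(7) = mex{0} = 1
g(8) = mex{0,1} = 2
g(9) = mex{1} = 0
g(10) = mex{1,2} = 0
g(11) = mex{0} = 1
g(12) = mex{0} = 1
So g(12) = 1.

1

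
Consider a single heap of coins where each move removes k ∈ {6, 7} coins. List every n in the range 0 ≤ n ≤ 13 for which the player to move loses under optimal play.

0, 1, 2, 3, 4, 5, 13

Grundy values for subtraction set {6, 7}:
g(0) = mex{} = 0
g(1) = mex{} = 0
g(2) = mex{} = 0
g(3) = mex{} = 0
g(4) = mex{} = 0
g(5) = mex{} = 0
g(6) = mex{0} = 1
g(7) = mex{0} = 1
g(8) = mex{0} = 1
g(9) = mex{0} = 1
g(10) = mex{0} = 1
g(11) = mex{0} = 1
g(12) = mex{0,1} = 2
g(13) = mex{1} = 0
The P-positions (g = 0) in 0..13 are 0, 1, 2, 3, 4, 5, 13.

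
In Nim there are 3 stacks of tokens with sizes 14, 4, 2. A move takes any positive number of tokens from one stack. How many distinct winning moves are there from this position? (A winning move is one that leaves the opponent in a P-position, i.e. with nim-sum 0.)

Compute the nim-sum pairwise:
14 ^ 4 = 10
10 ^ 2 = 8
The overall nim-sum is X = 8. A stack of size p has a winning move iff p XOR X < p (reduce it to p XOR X).
  14: 14 XOR 8 = 6 < 14 — winning move (to 6).
  4: 4 XOR 8 = 12 ≥ 4 — no move.
  2: 2 XOR 8 = 10 ≥ 2 — no move.
That gives 1 winning move.

1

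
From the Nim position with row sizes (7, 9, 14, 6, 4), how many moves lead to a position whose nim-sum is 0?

3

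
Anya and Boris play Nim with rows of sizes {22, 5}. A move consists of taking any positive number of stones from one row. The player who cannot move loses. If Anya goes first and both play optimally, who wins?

In binary:
  10110  (22)
  00101  (5)
  -----
  10011  (19)
The nim-sum is 19 ≠ 0, so this is an N-position: the player to move can win; Anya has a winning move.

Anya wins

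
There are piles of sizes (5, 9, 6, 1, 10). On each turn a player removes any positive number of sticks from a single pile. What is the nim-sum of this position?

1

Nim-sum: 5 XOR 9 XOR 6 XOR 1 XOR 10 = 1.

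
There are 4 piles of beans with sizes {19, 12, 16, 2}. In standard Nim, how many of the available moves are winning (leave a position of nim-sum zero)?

1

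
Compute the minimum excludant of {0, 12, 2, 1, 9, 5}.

3

The values 0, 1, 2 are all present; 3 is the first non-negative integer missing from the set.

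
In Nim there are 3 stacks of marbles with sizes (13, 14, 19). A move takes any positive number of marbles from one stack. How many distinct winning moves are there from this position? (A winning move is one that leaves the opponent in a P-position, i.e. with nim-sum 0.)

Compute the nim-sum pairwise:
13 ⊕ 14 = 3
3 ⊕ 19 = 16
The overall nim-sum is X = 16. A stack of size p has a winning move iff p XOR X < p (reduce it to p XOR X).
  13: 13 XOR 16 = 29 ≥ 13 — no move.
  14: 14 XOR 16 = 30 ≥ 14 — no move.
  19: 19 XOR 16 = 3 < 19 — winning move (to 3).
That gives 1 winning move.

1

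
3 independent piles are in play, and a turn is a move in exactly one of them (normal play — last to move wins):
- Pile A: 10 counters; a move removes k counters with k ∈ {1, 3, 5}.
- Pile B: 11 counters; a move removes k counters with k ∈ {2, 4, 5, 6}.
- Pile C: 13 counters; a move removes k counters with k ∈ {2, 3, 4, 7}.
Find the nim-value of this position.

0

Build the Grundy sequence for pile A with g(k) = mex{g(k−s) : s ∈ {1, 3, 5}, s ≤ k}:
k:     0  1  2  3  4  5  6  7  8  9 10
g(k):  0  1  0  1  0  1  0  1  0  1  0
So g(10) = 0.
Grundy values for pile B (subtraction set {2, 4, 5, 6}):
g(0) = mex{} = 0
g(1) = mex{} = 0
g(2) = mex{0} = 1
g(3) = mex{0} = 1
g(4) = mex{0,1} = 2
g(5) = mex{0,1} = 2
g(6) = mex{0,1,2} = 3
g(7) = mex{0,1,2} = 3
g(8) = mex{1,2,3} = 0
g(9) = mex{1,2,3} = 0
g(10) = mex{0,2,3} = 1
g(11) = mex{0,2,3} = 1
So g(11) = 1.
For pile C, compute g(0), g(1), … with moves {2, 3, 4, 7}:
g(0) = mex{} = 0
g(1) = mex{} = 0
g(2) = mex{0} = 1
g(3) = mex{0} = 1
g(4) = mex{0,1} = 2
g(5) = mex{0,1} = 2
g(6) = mex{1,2} = 0
g(7) = mex{0,1,2} = 3
g(8) = mex{0,2} = 1
g(9) = mex{0,1,2,3} = 4
g(10) = mex{0,1,3} = 2
g(11) = mex{1,2,3,4} = 0
g(12) = mex{1,2,4} = 0
g(13) = mex{0,2,4} = 1
So g(13) = 1.
By the Sprague-Grundy theorem, the Grundy value of a sum of independent games is the XOR of the component values.
Combined value = 0 XOR 1 XOR 1 = 0.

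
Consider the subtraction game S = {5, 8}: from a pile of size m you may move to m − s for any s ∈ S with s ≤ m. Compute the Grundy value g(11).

Compute g(0), g(1), … for moves {5, 8}:
k:     0  1  2  3  4  5  6  7  8  9 10 11
g(k):  0  0  0  0  0  1  1  1  1  1  2  2
So g(11) = 2.

2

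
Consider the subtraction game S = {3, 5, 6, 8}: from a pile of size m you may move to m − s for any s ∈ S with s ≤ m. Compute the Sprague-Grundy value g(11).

0

Grundy values for subtraction set {3, 5, 6, 8}:
g(0) = mex{} = 0
g(1) = mex{} = 0
g(2) = mex{} = 0
g(3) = mex{0} = 1
g(4) = mex{0} = 1
g(5) = mex{0} = 1
g(6) = mex{0,1} = 2
g(7) = mex{0,1} = 2
g(8) = mex{0,1} = 2
g(9) = mex{0,1,2} = 3
g(10) = mex{0,1,2} = 3
g(11) = mex{1,2} = 0
So g(11) = 0.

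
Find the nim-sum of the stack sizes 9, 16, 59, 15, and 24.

53

Nim-sum: 9 ⊕ 16 ⊕ 59 ⊕ 15 ⊕ 24 = 53.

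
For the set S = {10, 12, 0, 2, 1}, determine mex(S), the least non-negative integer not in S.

The values 0, 1, 2 are all present; 3 is the first non-negative integer missing from the set.

3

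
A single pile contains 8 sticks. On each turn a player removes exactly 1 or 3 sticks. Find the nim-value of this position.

0

Build the Grundy sequence with g(k) = mex{g(k−s) : s ∈ {1, 3}, s ≤ k}:
g(0) = mex{} = 0
g(1) = mex{0} = 1
g(2) = mex{1} = 0
g(3) = mex{0} = 1
g(4) = mex{1} = 0
g(5) = mex{0} = 1
g(6) = mex{1} = 0
g(7) = mex{0} = 1
g(8) = mex{1} = 0
So g(8) = 0.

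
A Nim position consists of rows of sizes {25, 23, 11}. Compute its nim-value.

5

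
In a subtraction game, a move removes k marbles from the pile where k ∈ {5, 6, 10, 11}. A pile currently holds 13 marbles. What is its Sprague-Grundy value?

2

Build the Grundy sequence with g(k) = mex{g(k−s) : s ∈ {5, 6, 10, 11}, s ≤ k}:
g(0) = mex{} = 0
g(1) = mex{} = 0
g(2) = mex{} = 0
g(3) = mex{} = 0
g(4) = mex{} = 0
g(5) = mex{0} = 1
g(6) = mex{0} = 1
g(7) = mex{0} = 1
g(8) = mex{0} = 1
g(9) = mex{0} = 1
g(10) = mex{0,1} = 2
g(11) = mex{0,1} = 2
g(12) = mex{0,1} = 2
g(13) = mex{0,1} = 2
So g(13) = 2.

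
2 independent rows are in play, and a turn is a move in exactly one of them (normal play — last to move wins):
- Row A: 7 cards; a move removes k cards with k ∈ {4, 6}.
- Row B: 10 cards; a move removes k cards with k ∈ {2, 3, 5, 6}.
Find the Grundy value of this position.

0

Grundy values for row A (subtraction set {4, 6}):
k:     0  1  2  3  4  5  6  7
g(k):  0  0  0  0  1  1  1  1
So g(7) = 1.
Grundy values for row B (subtraction set {2, 3, 5, 6}):
g(0) = mex{} = 0
g(1) = mex{} = 0
g(2) = mex{0} = 1
g(3) = mex{0} = 1
g(4) = mex{0,1} = 2
g(5) = mex{0,1} = 2
g(6) = mex{0,1,2} = 3
g(7) = mex{0,1,2} = 3
g(8) = mex{1,2,3} = 0
g(9) = mex{1,2,3} = 0
g(10) = mex{0,2,3} = 1
So g(10) = 1.
By the Sprague-Grundy theorem, the Grundy value of a sum of independent games is the XOR of the component values.
Combined value = 1 XOR 1 = 0.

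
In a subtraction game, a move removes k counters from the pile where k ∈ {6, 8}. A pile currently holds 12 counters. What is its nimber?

Grundy values for subtraction set {6, 8}:
k:     0  1  2  3  4  5  6  7  8  9 10 11 12
g(k):  0  0  0  0  0  0  1  1  1  1  1  1  2
So g(12) = 2.

2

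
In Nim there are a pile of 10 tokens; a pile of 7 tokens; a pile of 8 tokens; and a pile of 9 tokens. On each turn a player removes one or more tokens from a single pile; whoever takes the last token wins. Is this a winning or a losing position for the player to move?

Winning position

Nim-sum: 10 XOR 7 XOR 8 XOR 9 = 12.
The nim-sum is 12 ≠ 0, so this is an N-position: the player to move can win.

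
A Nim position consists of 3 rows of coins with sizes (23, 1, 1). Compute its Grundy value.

23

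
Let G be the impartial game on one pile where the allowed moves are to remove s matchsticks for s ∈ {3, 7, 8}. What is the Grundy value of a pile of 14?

1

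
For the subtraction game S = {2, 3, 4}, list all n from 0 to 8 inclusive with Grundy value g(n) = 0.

0, 1, 6, 7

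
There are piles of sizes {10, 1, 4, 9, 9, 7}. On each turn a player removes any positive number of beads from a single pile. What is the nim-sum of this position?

Nim-sum: 10 ^ 1 ^ 4 ^ 9 ^ 9 ^ 7 = 8.

8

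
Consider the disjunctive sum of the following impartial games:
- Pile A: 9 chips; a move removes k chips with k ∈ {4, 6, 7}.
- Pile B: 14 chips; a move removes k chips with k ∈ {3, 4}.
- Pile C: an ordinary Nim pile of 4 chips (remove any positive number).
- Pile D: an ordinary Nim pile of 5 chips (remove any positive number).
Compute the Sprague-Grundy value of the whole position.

Grundy values for pile A (subtraction set {4, 6, 7}):
g(0) = mex{} = 0
g(1) = mex{} = 0
g(2) = mex{} = 0
g(3) = mex{} = 0
g(4) = mex{0} = 1
g(5) = mex{0} = 1
g(6) = mex{0} = 1
g(7) = mex{0} = 1
g(8) = mex{0,1} = 2
g(9) = mex{0,1} = 2
So g(9) = 2.
Build the Grundy sequence for pile B with g(k) = mex{g(k−s) : s ∈ {3, 4}, s ≤ k}:
k:     0  1  2  3  4  5  6  7  8  9 10 11 12 13 14
g(k):  0  0  0  1  1  1  2  0  0  0  1  1  1  2  0
So g(14) = 0.
Pile C is a plain Nim pile of size 4, so its Grundy value is 4.
Pile D is a plain Nim pile of size 5, so its Grundy value is 5.
By the Sprague-Grundy theorem, the Grundy value of a sum of independent games is the XOR of the component values.
Combined value = 2 ⊕ 0 ⊕ 4 ⊕ 5 = 3.

3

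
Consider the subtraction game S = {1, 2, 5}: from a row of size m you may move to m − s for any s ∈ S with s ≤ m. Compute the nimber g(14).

2

Compute g(0), g(1), … for moves {1, 2, 5}:
g(0) = mex{} = 0
g(1) = mex{0} = 1
g(2) = mex{0,1} = 2
g(3) = mex{1,2} = 0
g(4) = mex{0,2} = 1
g(5) = mex{0,1} = 2
g(6) = mex{1,2} = 0
g(7) = mex{0,2} = 1
g(8) = mex{0,1} = 2
g(9) = mex{1,2} = 0
g(10) = mex{0,2} = 1
g(11) = mex{0,1} = 2
g(12) = mex{1,2} = 0
g(13) = mex{0,2} = 1
g(14) = mex{0,1} = 2
So g(14) = 2.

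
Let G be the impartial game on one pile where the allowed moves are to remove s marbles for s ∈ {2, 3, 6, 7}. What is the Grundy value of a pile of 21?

Grundy values for subtraction set {2, 3, 6, 7}:
k:     0  1  2  3  4  5  6  7  8  9 10 11 12 13 14 15 16 17 18 19 20 21
g(k):  0  0  1  1  2  0  3  1  2  0  0  1  1  2  0  3  1  2  0  0  1  1
So g(21) = 1.

1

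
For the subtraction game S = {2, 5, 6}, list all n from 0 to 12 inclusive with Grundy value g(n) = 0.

Grundy values for subtraction set {2, 5, 6}:
g(0) = mex{} = 0
g(1) = mex{} = 0
g(2) = mex{0} = 1
g(3) = mex{0} = 1
g(4) = mex{1} = 0
g(5) = mex{0,1} = 2
g(6) = mex{0} = 1
g(7) = mex{0,1,2} = 3
g(8) = mex{1} = 0
g(9) = mex{0,1,3} = 2
g(10) = mex{0,2} = 1
g(11) = mex{1,2} = 0
g(12) = mex{1,3} = 0
The P-positions (g = 0) in 0..12 are 0, 1, 4, 8, 11, 12.

0, 1, 4, 8, 11, 12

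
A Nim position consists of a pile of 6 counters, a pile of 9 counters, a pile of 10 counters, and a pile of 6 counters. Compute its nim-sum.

3

In binary:
  0110  (6)
  1001  (9)
  1010  (10)
  0110  (6)
  ----
  0011  (3)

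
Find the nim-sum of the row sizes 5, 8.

Write each in binary and XOR column by column:
  0101  (5)
  1000  (8)
  ----
  1101  (13)

13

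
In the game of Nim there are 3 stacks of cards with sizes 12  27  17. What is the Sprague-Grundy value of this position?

Nim-sum: 12 ^ 27 ^ 17 = 6.

6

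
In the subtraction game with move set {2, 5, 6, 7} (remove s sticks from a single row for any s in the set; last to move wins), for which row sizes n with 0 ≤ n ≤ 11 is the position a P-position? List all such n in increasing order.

Compute g(0), g(1), … for moves {2, 5, 6, 7}:
k:     0  1  2  3  4  5  6  7  8  9 10 11
g(k):  0  0  1  1  0  2  1  3  2  2  3  3
The P-positions (g = 0) in 0..11 are 0, 1, 4.

0, 1, 4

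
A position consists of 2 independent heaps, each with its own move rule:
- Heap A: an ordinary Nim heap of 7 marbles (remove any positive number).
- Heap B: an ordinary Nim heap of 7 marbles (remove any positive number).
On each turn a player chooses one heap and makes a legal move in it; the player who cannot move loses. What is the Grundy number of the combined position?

0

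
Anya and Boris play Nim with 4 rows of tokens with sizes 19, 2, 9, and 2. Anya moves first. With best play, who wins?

Compute the nim-sum pairwise:
19 ^ 2 = 17
17 ^ 9 = 24
24 ^ 2 = 26
The nim-sum is 26 ≠ 0, so this is an N-position: the player to move can win; Anya has a winning move.

Anya wins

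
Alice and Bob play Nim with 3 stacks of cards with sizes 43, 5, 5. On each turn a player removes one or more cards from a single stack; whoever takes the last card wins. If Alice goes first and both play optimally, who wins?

Alice wins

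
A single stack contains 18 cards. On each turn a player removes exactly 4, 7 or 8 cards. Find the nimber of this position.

1

Compute g(0), g(1), … for moves {4, 7, 8}:
k:     0  1  2  3  4  5  6  7  8  9 10 11 12 13 14 15 16 17 18
g(k):  0  0  0  0  1  1  1  1  2  2  2  2  0  0  0  0  1  1  1
So g(18) = 1.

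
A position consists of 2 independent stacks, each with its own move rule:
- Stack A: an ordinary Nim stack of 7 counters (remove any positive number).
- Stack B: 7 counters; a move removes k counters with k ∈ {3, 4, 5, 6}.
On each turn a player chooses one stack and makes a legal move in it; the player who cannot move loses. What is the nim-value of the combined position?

5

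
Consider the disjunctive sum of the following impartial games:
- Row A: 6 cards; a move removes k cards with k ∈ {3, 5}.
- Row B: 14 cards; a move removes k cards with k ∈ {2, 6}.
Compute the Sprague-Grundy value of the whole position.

3

Build the Grundy sequence for row A with g(k) = mex{g(k−s) : s ∈ {3, 5}, s ≤ k}:
k:     0  1  2  3  4  5  6
g(k):  0  0  0  1  1  1  2
So g(6) = 2.
For row B, compute g(0), g(1), … with moves {2, 6}:
k:     0  1  2  3  4  5  6  7  8  9 10 11 12 13 14
g(k):  0  0  1  1  0  0  1  1  0  0  1  1  0  0  1
So g(14) = 1.
The value of a disjunctive sum is the nim-sum of the parts.
Combined value = 2 XOR 1 = 3.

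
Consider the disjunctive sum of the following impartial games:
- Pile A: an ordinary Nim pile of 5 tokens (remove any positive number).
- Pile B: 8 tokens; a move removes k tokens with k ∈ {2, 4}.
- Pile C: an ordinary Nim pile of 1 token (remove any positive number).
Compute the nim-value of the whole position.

5

Pile A is a plain Nim pile of size 5, so its Grundy value is 5.
For pile B, compute g(0), g(1), … with moves {2, 4}:
g(0) = mex{} = 0
g(1) = mex{} = 0
g(2) = mex{0} = 1
g(3) = mex{0} = 1
g(4) = mex{0,1} = 2
g(5) = mex{0,1} = 2
g(6) = mex{1,2} = 0
g(7) = mex{1,2} = 0
g(8) = mex{0,2} = 1
So g(8) = 1.
Pile C is a plain Nim pile of size 1, so its Grundy value is 1.
By the Sprague-Grundy theorem, the Grundy value of a sum of independent games is the XOR of the component values.
Combined value = 5 XOR 1 XOR 1 = 5.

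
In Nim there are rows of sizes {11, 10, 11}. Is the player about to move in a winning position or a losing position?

Winning position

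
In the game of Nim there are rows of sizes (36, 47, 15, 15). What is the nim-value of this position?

11

Bitwise XOR of the heap sizes:
  100100  (36)
  101111  (47)
  001111  (15)
  001111  (15)
  ------
  001011  (11)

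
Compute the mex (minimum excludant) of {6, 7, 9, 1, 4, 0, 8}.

The values 0, 1 are all present; 2 is the first non-negative integer missing from the set.

2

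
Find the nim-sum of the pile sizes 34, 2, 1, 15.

Nim-sum: 34 ^ 2 ^ 1 ^ 15 = 46.

46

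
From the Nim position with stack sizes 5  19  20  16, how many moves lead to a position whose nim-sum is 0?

Compute the nim-sum pairwise:
5 ^ 19 = 22
22 ^ 20 = 2
2 ^ 16 = 18
The overall nim-sum is X = 18. A stack of size p has a winning move iff p XOR X < p (reduce it to p XOR X).
  5: 5 XOR 18 = 23 ≥ 5 — no move.
  19: 19 XOR 18 = 1 < 19 — winning move (to 1).
  20: 20 XOR 18 = 6 < 20 — winning move (to 6).
  16: 16 XOR 18 = 2 < 16 — winning move (to 2).
That gives 3 winning moves.

3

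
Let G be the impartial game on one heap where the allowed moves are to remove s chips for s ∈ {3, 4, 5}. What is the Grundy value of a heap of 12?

1

Compute g(0), g(1), … for moves {3, 4, 5}:
g(0) = mex{} = 0
g(1) = mex{} = 0
g(2) = mex{} = 0
g(3) = mex{0} = 1
g(4) = mex{0} = 1
g(5) = mex{0} = 1
g(6) = mex{0,1} = 2
g(7) = mex{0,1} = 2
g(8) = mex{1} = 0
g(9) = mex{1,2} = 0
g(10) = mex{1,2} = 0
g(11) = mex{0,2} = 1
g(12) = mex{0,2} = 1
So g(12) = 1.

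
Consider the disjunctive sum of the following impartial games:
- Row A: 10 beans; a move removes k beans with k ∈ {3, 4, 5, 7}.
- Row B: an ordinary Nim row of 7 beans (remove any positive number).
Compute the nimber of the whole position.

7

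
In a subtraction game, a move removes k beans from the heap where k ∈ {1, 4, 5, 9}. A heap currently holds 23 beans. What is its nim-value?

3

Grundy values for subtraction set {1, 4, 5, 9}:
k:     0  1  2  3  4  5  6  7  8  9 10 11 12 13 14 15 16 17 18 19 20 21 22 23
g(k):  0  1  0  1  2  3  2  3  0  1  0  1  2  3  2  3  0  1  0  1  2  3  2  3
So g(23) = 3.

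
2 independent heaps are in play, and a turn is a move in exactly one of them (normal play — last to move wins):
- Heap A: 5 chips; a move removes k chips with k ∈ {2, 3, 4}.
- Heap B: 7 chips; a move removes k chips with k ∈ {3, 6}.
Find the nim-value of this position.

For heap A, compute g(0), g(1), … with moves {2, 3, 4}:
k:     0  1  2  3  4  5
g(k):  0  0  1  1  2  2
So g(5) = 2.
Build the Grundy sequence for heap B with g(k) = mex{g(k−s) : s ∈ {3, 6}, s ≤ k}:
k:     0  1  2  3  4  5  6  7
g(k):  0  0  0  1  1  1  2  2
So g(7) = 2.
The value of a disjunctive sum is the nim-sum of the parts.
Combined value = 2 ⊕ 2 = 0.

0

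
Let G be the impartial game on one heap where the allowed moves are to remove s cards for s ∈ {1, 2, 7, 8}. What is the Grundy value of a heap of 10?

Build the Grundy sequence with g(k) = mex{g(k−s) : s ∈ {1, 2, 7, 8}, s ≤ k}:
g(0) = mex{} = 0
g(1) = mex{0} = 1
g(2) = mex{0,1} = 2
g(3) = mex{1,2} = 0
g(4) = mex{0,2} = 1
g(5) = mex{0,1} = 2
g(6) = mex{1,2} = 0
g(7) = mex{0,2} = 1
g(8) = mex{0,1} = 2
g(9) = mex{1,2} = 0
g(10) = mex{0,2} = 1
So g(10) = 1.

1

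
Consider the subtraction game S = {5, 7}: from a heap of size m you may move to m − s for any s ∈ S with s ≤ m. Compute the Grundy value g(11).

Build the Grundy sequence with g(k) = mex{g(k−s) : s ∈ {5, 7}, s ≤ k}:
k:     0  1  2  3  4  5  6  7  8  9 10 11
g(k):  0  0  0  0  0  1  1  1  1  1  2  2
So g(11) = 2.

2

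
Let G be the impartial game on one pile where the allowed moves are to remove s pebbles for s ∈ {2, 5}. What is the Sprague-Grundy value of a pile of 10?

Grundy values for subtraction set {2, 5}:
g(0) = mex{} = 0
g(1) = mex{} = 0
g(2) = mex{0} = 1
g(3) = mex{0} = 1
g(4) = mex{1} = 0
g(5) = mex{0,1} = 2
g(6) = mex{0} = 1
g(7) = mex{1,2} = 0
g(8) = mex{1} = 0
g(9) = mex{0} = 1
g(10) = mex{0,2} = 1
So g(10) = 1.

1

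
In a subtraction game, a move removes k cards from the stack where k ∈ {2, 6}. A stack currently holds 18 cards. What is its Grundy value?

1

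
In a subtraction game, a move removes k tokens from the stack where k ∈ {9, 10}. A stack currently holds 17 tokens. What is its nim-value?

1

Compute g(0), g(1), … for moves {9, 10}:
k:     0  1  2  3  4  5  6  7  8  9 10 11 12 13 14 15 16 17
g(k):  0  0  0  0  0  0  0  0  0  1  1  1  1  1  1  1  1  1
So g(17) = 1.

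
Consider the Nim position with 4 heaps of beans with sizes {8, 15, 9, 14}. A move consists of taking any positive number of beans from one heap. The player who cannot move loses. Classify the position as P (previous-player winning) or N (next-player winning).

Nim-sum: 8 XOR 15 XOR 9 XOR 14 = 0.
The nim-sum is 0, so this is a P-position: the player to move is in a losing position under optimal play.

P-position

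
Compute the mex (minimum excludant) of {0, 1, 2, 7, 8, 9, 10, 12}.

3

The values 0, 1, 2 are all present; 3 is the first non-negative integer missing from the set.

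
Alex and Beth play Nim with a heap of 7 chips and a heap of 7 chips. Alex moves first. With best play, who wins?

Compute the nim-sum pairwise:
7 XOR 7 = 0
The nim-sum is 0, so this is a P-position: the player to move is in a losing position under optimal play; Alex is about to move from it and so loses — Beth wins.

Beth wins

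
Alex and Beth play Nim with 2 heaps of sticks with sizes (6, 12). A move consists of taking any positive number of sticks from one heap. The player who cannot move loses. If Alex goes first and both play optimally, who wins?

Alex wins

Compute the nim-sum pairwise:
6 ^ 12 = 10
The nim-sum is 10 ≠ 0, so this is an N-position: the player to move can win; Alex has a winning move.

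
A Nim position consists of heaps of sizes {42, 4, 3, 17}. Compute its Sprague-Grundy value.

Nim-sum: 42 ^ 4 ^ 3 ^ 17 = 60.

60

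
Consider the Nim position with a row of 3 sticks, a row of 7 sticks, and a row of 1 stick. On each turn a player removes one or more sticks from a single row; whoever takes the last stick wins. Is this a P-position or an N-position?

N-position

Nim-sum: 3 XOR 7 XOR 1 = 5.
The nim-sum is 5 ≠ 0, so this is an N-position: the player to move can win.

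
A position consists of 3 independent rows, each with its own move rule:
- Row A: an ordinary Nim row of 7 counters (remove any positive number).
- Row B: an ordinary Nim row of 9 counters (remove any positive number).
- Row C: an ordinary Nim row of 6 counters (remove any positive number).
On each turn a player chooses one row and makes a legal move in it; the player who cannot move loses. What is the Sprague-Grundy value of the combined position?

8

Row A is a plain Nim row of size 7, so its Grundy value is 7.
Row B is a plain Nim row of size 9, so its Grundy value is 9.
Row C is a plain Nim row of size 6, so its Grundy value is 6.
The value of a disjunctive sum is the nim-sum of the parts.
Combined value = 7 XOR 9 XOR 6 = 8.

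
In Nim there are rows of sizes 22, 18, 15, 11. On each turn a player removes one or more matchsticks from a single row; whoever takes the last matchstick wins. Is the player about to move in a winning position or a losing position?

Compute the nim-sum pairwise:
22 XOR 18 = 4
4 XOR 15 = 11
11 XOR 11 = 0
The nim-sum is 0, so this is a P-position: the player to move is in a losing position under optimal play.

Losing position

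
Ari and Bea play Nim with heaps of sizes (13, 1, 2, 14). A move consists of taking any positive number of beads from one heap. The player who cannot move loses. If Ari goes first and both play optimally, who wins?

Nim-sum: 13 ⊕ 1 ⊕ 2 ⊕ 14 = 0.
The nim-sum is 0, so this is a P-position: the player to move is in a losing position under optimal play; Ari is about to move from it and so loses — Bea wins.

Bea wins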